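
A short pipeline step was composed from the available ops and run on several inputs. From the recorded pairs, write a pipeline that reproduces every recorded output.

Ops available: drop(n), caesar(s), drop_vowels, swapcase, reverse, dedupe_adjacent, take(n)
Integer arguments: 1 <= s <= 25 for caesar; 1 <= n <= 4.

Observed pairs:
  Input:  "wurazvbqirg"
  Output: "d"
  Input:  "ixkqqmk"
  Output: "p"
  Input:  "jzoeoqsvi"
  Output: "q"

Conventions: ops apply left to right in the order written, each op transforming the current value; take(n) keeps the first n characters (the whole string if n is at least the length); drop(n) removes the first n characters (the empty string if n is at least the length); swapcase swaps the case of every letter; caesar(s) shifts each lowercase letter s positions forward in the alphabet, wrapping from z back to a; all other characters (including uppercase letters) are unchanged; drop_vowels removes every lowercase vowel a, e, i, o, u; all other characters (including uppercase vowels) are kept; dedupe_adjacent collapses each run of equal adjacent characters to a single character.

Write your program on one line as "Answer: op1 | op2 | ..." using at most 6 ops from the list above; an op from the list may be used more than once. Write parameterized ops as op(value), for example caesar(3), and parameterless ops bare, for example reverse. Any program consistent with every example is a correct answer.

take(3) | caesar(7) | swapcase | reverse | drop(2) | swapcase

Check, running the answer program on each example:
  "wurazvbqirg" -> "wur" -> "dby" -> "DBY" -> "YBD" -> "D" -> "d"
  "ixkqqmk" -> "ixk" -> "per" -> "PER" -> "REP" -> "P" -> "p"
  "jzoeoqsvi" -> "jzo" -> "qgv" -> "QGV" -> "VGQ" -> "Q" -> "q"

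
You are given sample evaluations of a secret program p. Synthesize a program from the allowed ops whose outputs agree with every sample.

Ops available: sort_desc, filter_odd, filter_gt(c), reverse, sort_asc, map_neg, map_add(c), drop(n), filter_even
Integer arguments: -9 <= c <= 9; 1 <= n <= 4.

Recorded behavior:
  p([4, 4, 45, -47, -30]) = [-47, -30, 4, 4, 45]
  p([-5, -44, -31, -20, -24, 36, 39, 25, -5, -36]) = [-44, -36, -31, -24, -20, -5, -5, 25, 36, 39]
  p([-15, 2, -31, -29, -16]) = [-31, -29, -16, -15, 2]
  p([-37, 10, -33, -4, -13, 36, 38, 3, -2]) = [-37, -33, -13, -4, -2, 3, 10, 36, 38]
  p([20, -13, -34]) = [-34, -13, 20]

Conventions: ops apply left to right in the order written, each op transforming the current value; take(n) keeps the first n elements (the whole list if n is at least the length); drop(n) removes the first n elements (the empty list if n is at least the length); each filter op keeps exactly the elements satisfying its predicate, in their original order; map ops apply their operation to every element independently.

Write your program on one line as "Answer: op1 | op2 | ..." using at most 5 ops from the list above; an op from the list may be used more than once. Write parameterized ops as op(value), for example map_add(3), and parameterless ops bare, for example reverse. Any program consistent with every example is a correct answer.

sort_desc | map_neg | sort_desc | map_neg

Check, running the answer program on each example:
  [4, 4, 45, -47, -30] -> [45, 4, 4, -30, -47] -> [-45, -4, -4, 30, 47] -> [47, 30, -4, -4, -45] -> [-47, -30, 4, 4, 45]
  [-5, -44, -31, -20, -24, 36, 39, 25, -5, -36] -> [39, 36, 25, -5, -5, -20, -24, -31, -36, -44] -> [-39, -36, -25, 5, 5, 20, 24, 31, 36, 44] -> [44, 36, 31, 24, 20, 5, 5, -25, -36, -39] -> [-44, -36, -31, -24, -20, -5, -5, 25, 36, 39]
  [-15, 2, -31, -29, -16] -> [2, -15, -16, -29, -31] -> [-2, 15, 16, 29, 31] -> [31, 29, 16, 15, -2] -> [-31, -29, -16, -15, 2]
  [-37, 10, -33, -4, -13, 36, 38, 3, -2] -> [38, 36, 10, 3, -2, -4, -13, -33, -37] -> [-38, -36, -10, -3, 2, 4, 13, 33, 37] -> [37, 33, 13, 4, 2, -3, -10, -36, -38] -> [-37, -33, -13, -4, -2, 3, 10, 36, 38]
  [20, -13, -34] -> [20, -13, -34] -> [-20, 13, 34] -> [34, 13, -20] -> [-34, -13, 20]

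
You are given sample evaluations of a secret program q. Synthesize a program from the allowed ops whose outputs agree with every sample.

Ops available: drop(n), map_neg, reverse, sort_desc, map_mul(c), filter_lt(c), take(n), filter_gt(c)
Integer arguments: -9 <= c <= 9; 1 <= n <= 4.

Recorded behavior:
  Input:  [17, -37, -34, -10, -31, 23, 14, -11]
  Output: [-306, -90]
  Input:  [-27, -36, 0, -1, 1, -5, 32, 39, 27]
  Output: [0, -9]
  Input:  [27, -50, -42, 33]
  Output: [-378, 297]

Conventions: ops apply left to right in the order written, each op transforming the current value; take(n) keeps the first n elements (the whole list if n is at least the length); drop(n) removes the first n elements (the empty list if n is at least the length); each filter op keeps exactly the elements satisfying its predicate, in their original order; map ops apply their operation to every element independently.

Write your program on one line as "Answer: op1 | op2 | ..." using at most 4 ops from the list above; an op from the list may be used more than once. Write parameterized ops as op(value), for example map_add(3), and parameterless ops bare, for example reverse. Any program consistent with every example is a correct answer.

map_mul(9) | drop(2) | take(2)

Check, running the answer program on each example:
  [17, -37, -34, -10, -31, 23, 14, -11] -> [153, -333, -306, -90, -279, 207, 126, -99] -> [-306, -90, -279, 207, 126, -99] -> [-306, -90]
  [-27, -36, 0, -1, 1, -5, 32, 39, 27] -> [-243, -324, 0, -9, 9, -45, 288, 351, 243] -> [0, -9, 9, -45, 288, 351, 243] -> [0, -9]
  [27, -50, -42, 33] -> [243, -450, -378, 297] -> [-378, 297] -> [-378, 297]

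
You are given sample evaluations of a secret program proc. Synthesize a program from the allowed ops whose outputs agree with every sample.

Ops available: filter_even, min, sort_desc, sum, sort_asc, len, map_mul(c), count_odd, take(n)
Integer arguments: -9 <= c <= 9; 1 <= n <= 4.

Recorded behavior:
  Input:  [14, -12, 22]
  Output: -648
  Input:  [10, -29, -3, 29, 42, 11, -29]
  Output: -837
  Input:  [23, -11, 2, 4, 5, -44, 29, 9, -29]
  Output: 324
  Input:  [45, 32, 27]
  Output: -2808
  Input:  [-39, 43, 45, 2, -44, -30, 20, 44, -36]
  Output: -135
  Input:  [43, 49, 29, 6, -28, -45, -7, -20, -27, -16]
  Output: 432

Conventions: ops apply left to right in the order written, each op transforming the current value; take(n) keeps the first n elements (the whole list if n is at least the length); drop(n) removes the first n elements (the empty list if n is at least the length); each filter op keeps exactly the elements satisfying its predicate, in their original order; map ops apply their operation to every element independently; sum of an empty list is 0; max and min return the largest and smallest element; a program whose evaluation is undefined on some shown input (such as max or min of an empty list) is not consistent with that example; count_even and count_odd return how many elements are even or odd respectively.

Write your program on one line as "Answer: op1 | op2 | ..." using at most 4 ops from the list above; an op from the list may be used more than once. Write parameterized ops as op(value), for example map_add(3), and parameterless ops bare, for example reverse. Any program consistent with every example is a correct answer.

map_mul(3) | map_mul(-9) | sum

Check, running the answer program on each example:
  [14, -12, 22] -> [42, -36, 66] -> [-378, 324, -594] -> -648
  [10, -29, -3, 29, 42, 11, -29] -> [30, -87, -9, 87, 126, 33, -87] -> [-270, 783, 81, -783, -1134, -297, 783] -> -837
  [23, -11, 2, 4, 5, -44, 29, 9, -29] -> [69, -33, 6, 12, 15, -132, 87, 27, -87] -> [-621, 297, -54, -108, -135, 1188, -783, -243, 783] -> 324
  [45, 32, 27] -> [135, 96, 81] -> [-1215, -864, -729] -> -2808
  [-39, 43, 45, 2, -44, -30, 20, 44, -36] -> [-117, 129, 135, 6, -132, -90, 60, 132, -108] -> [1053, -1161, -1215, -54, 1188, 810, -540, -1188, 972] -> -135
  [43, 49, 29, 6, -28, -45, -7, -20, -27, -16] -> [129, 147, 87, 18, -84, -135, -21, -60, -81, -48] -> [-1161, -1323, -783, -162, 756, 1215, 189, 540, 729, 432] -> 432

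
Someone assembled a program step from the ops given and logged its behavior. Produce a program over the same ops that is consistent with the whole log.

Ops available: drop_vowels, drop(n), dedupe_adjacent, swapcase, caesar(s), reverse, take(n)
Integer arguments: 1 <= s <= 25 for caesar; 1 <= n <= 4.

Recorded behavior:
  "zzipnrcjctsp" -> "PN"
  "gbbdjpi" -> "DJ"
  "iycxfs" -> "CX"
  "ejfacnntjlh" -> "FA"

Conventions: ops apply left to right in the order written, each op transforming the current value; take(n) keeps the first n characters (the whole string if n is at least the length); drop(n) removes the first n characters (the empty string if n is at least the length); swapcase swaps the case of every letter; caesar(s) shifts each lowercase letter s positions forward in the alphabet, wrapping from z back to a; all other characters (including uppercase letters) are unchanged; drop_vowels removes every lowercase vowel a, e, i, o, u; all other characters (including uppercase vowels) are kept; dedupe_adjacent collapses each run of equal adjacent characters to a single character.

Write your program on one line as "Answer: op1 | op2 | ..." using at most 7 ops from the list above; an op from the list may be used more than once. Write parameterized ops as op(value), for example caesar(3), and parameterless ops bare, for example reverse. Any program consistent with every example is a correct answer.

dedupe_adjacent | swapcase | take(4) | swapcase | drop(2) | swapcase

Check, running the answer program on each example:
  "zzipnrcjctsp" -> "zipnrcjctsp" -> "ZIPNRCJCTSP" -> "ZIPN" -> "zipn" -> "pn" -> "PN"
  "gbbdjpi" -> "gbdjpi" -> "GBDJPI" -> "GBDJ" -> "gbdj" -> "dj" -> "DJ"
  "iycxfs" -> "iycxfs" -> "IYCXFS" -> "IYCX" -> "iycx" -> "cx" -> "CX"
  "ejfacnntjlh" -> "ejfacntjlh" -> "EJFACNTJLH" -> "EJFA" -> "ejfa" -> "fa" -> "FA"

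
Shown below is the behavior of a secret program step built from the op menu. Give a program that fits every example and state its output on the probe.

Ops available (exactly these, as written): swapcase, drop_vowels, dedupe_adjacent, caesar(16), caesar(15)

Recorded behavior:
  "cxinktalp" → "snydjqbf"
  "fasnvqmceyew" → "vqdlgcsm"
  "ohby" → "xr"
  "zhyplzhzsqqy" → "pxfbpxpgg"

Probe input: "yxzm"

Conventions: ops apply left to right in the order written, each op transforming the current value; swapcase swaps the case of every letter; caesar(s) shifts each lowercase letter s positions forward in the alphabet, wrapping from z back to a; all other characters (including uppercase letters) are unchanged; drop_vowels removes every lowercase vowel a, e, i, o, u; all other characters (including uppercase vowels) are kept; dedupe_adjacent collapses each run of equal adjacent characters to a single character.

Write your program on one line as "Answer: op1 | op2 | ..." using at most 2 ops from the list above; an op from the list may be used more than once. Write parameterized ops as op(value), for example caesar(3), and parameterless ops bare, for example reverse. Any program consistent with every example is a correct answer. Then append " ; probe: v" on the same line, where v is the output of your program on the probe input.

caesar(16) | drop_vowels ; probe: "npc"

Check, running the answer program on each example:
  "cxinktalp" -> "snydajqbf" -> "snydjqbf"
  "fasnvqmceyew" -> "vqidlgcsuoum" -> "vqdlgcsm"
  "ohby" -> "exro" -> "xr"
  "zhyplzhzsqqy" -> "pxofbpxpiggo" -> "pxfbpxpgg"
  probe: "yxzm" -> "onpc" -> "npc"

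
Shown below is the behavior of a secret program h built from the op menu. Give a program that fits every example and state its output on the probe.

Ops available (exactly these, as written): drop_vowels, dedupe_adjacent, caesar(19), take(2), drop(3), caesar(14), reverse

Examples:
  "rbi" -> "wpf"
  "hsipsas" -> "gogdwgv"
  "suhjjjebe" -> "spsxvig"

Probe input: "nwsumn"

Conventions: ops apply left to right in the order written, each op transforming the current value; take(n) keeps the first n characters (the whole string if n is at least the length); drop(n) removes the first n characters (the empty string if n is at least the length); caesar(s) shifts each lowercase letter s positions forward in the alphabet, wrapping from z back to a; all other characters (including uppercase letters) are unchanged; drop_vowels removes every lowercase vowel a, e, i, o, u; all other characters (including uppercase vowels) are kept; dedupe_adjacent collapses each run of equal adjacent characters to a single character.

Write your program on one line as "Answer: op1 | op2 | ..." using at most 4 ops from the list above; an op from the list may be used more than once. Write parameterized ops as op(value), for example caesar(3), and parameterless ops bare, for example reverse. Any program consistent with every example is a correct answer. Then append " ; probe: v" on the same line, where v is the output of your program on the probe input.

dedupe_adjacent | reverse | caesar(14) ; probe: "baigkb"

Check, running the answer program on each example:
  "rbi" -> "rbi" -> "ibr" -> "wpf"
  "hsipsas" -> "hsipsas" -> "saspish" -> "gogdwgv"
  "suhjjjebe" -> "suhjebe" -> "ebejhus" -> "spsxvig"
  probe: "nwsumn" -> "nwsumn" -> "nmuswn" -> "baigkb"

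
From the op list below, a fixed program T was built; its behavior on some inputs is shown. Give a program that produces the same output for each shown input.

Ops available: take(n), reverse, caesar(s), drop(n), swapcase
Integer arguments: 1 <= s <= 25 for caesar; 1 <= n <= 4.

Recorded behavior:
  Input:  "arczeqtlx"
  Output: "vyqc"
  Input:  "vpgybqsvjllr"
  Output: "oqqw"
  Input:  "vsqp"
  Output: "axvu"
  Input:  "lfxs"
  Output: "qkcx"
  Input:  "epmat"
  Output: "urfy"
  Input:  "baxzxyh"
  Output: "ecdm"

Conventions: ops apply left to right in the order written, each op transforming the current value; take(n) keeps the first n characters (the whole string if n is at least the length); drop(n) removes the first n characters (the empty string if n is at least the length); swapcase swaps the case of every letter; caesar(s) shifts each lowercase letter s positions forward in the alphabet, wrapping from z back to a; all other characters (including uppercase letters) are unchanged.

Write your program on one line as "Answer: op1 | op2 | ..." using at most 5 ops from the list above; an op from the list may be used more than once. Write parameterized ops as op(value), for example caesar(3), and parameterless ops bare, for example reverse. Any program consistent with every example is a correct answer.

reverse | caesar(7) | take(4) | caesar(24) | reverse

Check, running the answer program on each example:
  "arczeqtlx" -> "xltqezcra" -> "esaxlgjyh" -> "esax" -> "cqyv" -> "vyqc"
  "vpgybqsvjllr" -> "rlljvsqbygpv" -> "yssqczxifnwc" -> "yssq" -> "wqqo" -> "oqqw"
  "vsqp" -> "pqsv" -> "wxzc" -> "wxzc" -> "uvxa" -> "axvu"
  "lfxs" -> "sxfl" -> "zems" -> "zems" -> "xckq" -> "qkcx"
  "epmat" -> "tampe" -> "ahtwl" -> "ahtw" -> "yfru" -> "urfy"
  "baxzxyh" -> "hyxzxab" -> "ofegehi" -> "ofeg" -> "mdce" -> "ecdm"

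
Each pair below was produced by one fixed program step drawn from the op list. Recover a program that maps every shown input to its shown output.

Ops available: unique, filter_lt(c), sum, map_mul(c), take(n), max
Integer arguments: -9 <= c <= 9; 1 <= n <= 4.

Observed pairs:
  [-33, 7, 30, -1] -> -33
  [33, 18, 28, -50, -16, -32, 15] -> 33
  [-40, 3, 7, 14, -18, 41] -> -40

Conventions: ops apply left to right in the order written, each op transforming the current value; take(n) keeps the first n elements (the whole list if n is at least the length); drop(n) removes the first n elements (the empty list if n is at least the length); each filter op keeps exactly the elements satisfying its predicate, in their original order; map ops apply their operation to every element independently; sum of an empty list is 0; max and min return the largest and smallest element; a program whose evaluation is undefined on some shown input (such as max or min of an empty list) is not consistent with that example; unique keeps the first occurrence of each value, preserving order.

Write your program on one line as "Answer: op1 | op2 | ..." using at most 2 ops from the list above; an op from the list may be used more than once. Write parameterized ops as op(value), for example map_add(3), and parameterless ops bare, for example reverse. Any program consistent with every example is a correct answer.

take(1) | sum

Check, running the answer program on each example:
  [-33, 7, 30, -1] -> [-33] -> -33
  [33, 18, 28, -50, -16, -32, 15] -> [33] -> 33
  [-40, 3, 7, 14, -18, 41] -> [-40] -> -40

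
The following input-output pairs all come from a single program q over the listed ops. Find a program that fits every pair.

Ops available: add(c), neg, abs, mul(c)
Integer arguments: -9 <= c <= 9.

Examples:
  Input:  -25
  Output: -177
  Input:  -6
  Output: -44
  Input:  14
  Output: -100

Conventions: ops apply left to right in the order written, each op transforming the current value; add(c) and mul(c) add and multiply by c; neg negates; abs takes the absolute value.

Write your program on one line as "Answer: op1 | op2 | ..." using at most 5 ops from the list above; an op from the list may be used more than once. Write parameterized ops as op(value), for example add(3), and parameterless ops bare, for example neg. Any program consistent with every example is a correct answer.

mul(-7) | abs | neg | add(-2)

Check, running the answer program on each example:
  -25 -> 175 -> 175 -> -175 -> -177
  -6 -> 42 -> 42 -> -42 -> -44
  14 -> -98 -> 98 -> -98 -> -100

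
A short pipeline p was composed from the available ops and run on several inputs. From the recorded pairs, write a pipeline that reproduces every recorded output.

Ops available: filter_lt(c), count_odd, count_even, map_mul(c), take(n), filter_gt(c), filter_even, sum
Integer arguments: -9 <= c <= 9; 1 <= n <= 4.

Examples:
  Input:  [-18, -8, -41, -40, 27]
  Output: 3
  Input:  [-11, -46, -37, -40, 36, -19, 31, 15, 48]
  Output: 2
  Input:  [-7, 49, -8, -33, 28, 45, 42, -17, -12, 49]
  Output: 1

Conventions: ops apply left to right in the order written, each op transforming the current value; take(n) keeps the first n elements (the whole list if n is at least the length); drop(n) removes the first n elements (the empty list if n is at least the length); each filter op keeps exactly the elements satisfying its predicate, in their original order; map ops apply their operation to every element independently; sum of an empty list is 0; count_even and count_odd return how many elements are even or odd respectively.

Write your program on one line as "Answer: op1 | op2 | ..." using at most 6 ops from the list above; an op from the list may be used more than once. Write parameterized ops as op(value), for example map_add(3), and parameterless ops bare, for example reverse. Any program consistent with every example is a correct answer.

take(4) | filter_even | map_mul(-8) | map_mul(8) | map_mul(-6) | count_even

Check, running the answer program on each example:
  [-18, -8, -41, -40, 27] -> [-18, -8, -41, -40] -> [-18, -8, -40] -> [144, 64, 320] -> [1152, 512, 2560] -> [-6912, -3072, -15360] -> 3
  [-11, -46, -37, -40, 36, -19, 31, 15, 48] -> [-11, -46, -37, -40] -> [-46, -40] -> [368, 320] -> [2944, 2560] -> [-17664, -15360] -> 2
  [-7, 49, -8, -33, 28, 45, 42, -17, -12, 49] -> [-7, 49, -8, -33] -> [-8] -> [64] -> [512] -> [-3072] -> 1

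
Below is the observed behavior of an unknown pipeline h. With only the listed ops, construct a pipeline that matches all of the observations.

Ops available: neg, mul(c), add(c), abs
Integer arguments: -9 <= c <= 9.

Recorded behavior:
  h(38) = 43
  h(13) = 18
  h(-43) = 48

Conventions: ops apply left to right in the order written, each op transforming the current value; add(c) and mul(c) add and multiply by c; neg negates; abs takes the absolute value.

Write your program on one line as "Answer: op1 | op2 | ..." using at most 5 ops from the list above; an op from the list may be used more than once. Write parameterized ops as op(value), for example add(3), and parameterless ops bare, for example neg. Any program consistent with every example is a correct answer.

abs | add(-3) | add(4) | add(4)

Check, running the answer program on each example:
  38 -> 38 -> 35 -> 39 -> 43
  13 -> 13 -> 10 -> 14 -> 18
  -43 -> 43 -> 40 -> 44 -> 48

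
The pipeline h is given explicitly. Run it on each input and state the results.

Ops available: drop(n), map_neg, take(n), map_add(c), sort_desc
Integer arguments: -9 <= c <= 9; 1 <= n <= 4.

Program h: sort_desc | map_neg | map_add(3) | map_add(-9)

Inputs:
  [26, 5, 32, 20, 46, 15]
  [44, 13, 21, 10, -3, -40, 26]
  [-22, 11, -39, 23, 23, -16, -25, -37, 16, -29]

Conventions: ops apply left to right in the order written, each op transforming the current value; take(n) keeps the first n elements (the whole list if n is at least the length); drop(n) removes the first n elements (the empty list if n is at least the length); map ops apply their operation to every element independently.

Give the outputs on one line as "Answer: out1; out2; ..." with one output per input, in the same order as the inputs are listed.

[-52, -38, -32, -26, -21, -11]; [-50, -32, -27, -19, -16, -3, 34]; [-29, -29, -22, -17, 10, 16, 19, 23, 31, 33]

Execution, op by op:
  [26, 5, 32, 20, 46, 15] -> [46, 32, 26, 20, 15, 5] -> [-46, -32, -26, -20, -15, -5] -> [-43, -29, -23, -17, -12, -2] -> [-52, -38, -32, -26, -21, -11]
  [44, 13, 21, 10, -3, -40, 26] -> [44, 26, 21, 13, 10, -3, -40] -> [-44, -26, -21, -13, -10, 3, 40] -> [-41, -23, -18, -10, -7, 6, 43] -> [-50, -32, -27, -19, -16, -3, 34]
  [-22, 11, -39, 23, 23, -16, -25, -37, 16, -29] -> [23, 23, 16, 11, -16, -22, -25, -29, -37, -39] -> [-23, -23, -16, -11, 16, 22, 25, 29, 37, 39] -> [-20, -20, -13, -8, 19, 25, 28, 32, 40, 42] -> [-29, -29, -22, -17, 10, 16, 19, 23, 31, 33]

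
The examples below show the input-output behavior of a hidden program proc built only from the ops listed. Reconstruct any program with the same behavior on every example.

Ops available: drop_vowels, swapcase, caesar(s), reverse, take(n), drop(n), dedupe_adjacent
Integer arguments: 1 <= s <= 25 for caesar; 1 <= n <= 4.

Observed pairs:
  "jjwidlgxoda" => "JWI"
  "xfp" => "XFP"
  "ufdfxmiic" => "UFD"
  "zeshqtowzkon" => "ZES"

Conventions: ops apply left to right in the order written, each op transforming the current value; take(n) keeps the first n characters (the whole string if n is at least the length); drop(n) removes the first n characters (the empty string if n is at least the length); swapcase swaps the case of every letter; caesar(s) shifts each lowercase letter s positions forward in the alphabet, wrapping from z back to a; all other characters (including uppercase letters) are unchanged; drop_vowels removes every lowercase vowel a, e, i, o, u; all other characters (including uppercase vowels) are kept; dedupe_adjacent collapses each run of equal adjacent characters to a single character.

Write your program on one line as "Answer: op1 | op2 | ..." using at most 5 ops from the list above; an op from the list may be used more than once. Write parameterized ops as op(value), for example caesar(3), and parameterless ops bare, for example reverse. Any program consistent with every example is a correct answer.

dedupe_adjacent | take(4) | take(3) | swapcase

Check, running the answer program on each example:
  "jjwidlgxoda" -> "jwidlgxoda" -> "jwid" -> "jwi" -> "JWI"
  "xfp" -> "xfp" -> "xfp" -> "xfp" -> "XFP"
  "ufdfxmiic" -> "ufdfxmic" -> "ufdf" -> "ufd" -> "UFD"
  "zeshqtowzkon" -> "zeshqtowzkon" -> "zesh" -> "zes" -> "ZES"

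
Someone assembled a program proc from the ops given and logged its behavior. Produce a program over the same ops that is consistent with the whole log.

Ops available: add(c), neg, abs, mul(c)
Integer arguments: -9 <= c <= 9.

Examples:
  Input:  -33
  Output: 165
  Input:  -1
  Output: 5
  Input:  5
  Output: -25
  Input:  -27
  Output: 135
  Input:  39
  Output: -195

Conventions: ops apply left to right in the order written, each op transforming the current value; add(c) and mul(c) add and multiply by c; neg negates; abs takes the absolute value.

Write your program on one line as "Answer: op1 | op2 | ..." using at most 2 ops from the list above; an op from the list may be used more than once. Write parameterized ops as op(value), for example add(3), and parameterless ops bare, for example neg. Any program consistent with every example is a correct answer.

neg | mul(5)

Check, running the answer program on each example:
  -33 -> 33 -> 165
  -1 -> 1 -> 5
  5 -> -5 -> -25
  -27 -> 27 -> 135
  39 -> -39 -> -195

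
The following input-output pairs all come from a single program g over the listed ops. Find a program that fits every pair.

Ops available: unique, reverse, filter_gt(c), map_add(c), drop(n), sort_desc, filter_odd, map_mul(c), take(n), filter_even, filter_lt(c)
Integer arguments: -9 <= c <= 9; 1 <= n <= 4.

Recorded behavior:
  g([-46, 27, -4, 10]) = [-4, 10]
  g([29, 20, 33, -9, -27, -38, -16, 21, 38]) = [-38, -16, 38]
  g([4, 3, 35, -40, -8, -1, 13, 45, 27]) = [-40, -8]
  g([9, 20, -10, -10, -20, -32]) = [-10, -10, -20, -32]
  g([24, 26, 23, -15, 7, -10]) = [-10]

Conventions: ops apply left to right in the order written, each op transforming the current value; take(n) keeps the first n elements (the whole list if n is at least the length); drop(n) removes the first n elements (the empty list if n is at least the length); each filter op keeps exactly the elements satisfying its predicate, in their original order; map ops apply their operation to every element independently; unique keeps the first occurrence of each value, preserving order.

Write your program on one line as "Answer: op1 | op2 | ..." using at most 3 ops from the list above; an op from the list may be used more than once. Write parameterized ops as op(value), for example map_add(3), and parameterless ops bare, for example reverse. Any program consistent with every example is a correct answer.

drop(2) | filter_even

Check, running the answer program on each example:
  [-46, 27, -4, 10] -> [-4, 10] -> [-4, 10]
  [29, 20, 33, -9, -27, -38, -16, 21, 38] -> [33, -9, -27, -38, -16, 21, 38] -> [-38, -16, 38]
  [4, 3, 35, -40, -8, -1, 13, 45, 27] -> [35, -40, -8, -1, 13, 45, 27] -> [-40, -8]
  [9, 20, -10, -10, -20, -32] -> [-10, -10, -20, -32] -> [-10, -10, -20, -32]
  [24, 26, 23, -15, 7, -10] -> [23, -15, 7, -10] -> [-10]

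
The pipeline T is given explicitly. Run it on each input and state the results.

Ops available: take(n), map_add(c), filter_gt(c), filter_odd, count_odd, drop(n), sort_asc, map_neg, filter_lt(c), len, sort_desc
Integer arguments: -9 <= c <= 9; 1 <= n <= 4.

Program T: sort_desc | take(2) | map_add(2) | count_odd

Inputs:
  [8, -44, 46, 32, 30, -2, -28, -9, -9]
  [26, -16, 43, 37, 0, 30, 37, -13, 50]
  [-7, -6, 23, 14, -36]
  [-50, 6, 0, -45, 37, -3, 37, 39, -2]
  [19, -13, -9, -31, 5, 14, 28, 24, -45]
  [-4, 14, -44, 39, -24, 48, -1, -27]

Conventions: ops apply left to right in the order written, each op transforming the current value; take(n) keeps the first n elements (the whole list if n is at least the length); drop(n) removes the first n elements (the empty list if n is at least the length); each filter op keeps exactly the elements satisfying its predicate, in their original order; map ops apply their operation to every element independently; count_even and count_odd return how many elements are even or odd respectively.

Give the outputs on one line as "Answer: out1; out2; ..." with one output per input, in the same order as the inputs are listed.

0; 1; 1; 2; 0; 1

Execution, op by op:
  [8, -44, 46, 32, 30, -2, -28, -9, -9] -> [46, 32, 30, 8, -2, -9, -9, -28, -44] -> [46, 32] -> [48, 34] -> 0
  [26, -16, 43, 37, 0, 30, 37, -13, 50] -> [50, 43, 37, 37, 30, 26, 0, -13, -16] -> [50, 43] -> [52, 45] -> 1
  [-7, -6, 23, 14, -36] -> [23, 14, -6, -7, -36] -> [23, 14] -> [25, 16] -> 1
  [-50, 6, 0, -45, 37, -3, 37, 39, -2] -> [39, 37, 37, 6, 0, -2, -3, -45, -50] -> [39, 37] -> [41, 39] -> 2
  [19, -13, -9, -31, 5, 14, 28, 24, -45] -> [28, 24, 19, 14, 5, -9, -13, -31, -45] -> [28, 24] -> [30, 26] -> 0
  [-4, 14, -44, 39, -24, 48, -1, -27] -> [48, 39, 14, -1, -4, -24, -27, -44] -> [48, 39] -> [50, 41] -> 1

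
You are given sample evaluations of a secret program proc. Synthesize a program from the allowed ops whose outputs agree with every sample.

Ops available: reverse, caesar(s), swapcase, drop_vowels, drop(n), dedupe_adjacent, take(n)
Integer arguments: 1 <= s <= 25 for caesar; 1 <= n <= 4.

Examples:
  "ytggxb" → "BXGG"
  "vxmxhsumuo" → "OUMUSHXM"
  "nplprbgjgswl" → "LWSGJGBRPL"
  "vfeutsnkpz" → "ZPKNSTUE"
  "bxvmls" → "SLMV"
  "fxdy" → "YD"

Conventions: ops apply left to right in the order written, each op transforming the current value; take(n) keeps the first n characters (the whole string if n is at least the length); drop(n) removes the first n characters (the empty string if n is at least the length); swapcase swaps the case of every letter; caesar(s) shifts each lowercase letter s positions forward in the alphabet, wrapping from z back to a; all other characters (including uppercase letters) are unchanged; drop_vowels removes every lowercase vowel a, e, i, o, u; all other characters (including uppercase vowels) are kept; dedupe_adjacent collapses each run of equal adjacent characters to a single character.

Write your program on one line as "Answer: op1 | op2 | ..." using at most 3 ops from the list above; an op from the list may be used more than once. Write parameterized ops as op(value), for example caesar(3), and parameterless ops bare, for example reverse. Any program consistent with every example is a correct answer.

swapcase | drop(2) | reverse

Check, running the answer program on each example:
  "ytggxb" -> "YTGGXB" -> "GGXB" -> "BXGG"
  "vxmxhsumuo" -> "VXMXHSUMUO" -> "MXHSUMUO" -> "OUMUSHXM"
  "nplprbgjgswl" -> "NPLPRBGJGSWL" -> "LPRBGJGSWL" -> "LWSGJGBRPL"
  "vfeutsnkpz" -> "VFEUTSNKPZ" -> "EUTSNKPZ" -> "ZPKNSTUE"
  "bxvmls" -> "BXVMLS" -> "VMLS" -> "SLMV"
  "fxdy" -> "FXDY" -> "DY" -> "YD"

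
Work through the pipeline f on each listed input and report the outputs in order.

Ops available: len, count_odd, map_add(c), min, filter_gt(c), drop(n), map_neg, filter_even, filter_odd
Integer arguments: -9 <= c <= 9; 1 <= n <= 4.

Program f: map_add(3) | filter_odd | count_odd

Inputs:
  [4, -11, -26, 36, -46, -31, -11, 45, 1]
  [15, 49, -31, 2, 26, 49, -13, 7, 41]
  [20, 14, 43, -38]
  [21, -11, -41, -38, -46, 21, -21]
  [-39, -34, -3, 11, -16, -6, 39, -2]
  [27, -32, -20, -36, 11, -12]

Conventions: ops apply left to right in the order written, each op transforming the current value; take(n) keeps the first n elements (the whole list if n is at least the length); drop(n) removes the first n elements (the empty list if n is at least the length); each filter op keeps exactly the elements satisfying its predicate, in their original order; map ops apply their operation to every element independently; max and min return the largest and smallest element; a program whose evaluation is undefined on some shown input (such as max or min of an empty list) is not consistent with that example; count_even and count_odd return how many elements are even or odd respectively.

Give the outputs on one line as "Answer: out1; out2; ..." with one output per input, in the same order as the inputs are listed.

4; 2; 3; 2; 4; 4

Execution, op by op:
  [4, -11, -26, 36, -46, -31, -11, 45, 1] -> [7, -8, -23, 39, -43, -28, -8, 48, 4] -> [7, -23, 39, -43] -> 4
  [15, 49, -31, 2, 26, 49, -13, 7, 41] -> [18, 52, -28, 5, 29, 52, -10, 10, 44] -> [5, 29] -> 2
  [20, 14, 43, -38] -> [23, 17, 46, -35] -> [23, 17, -35] -> 3
  [21, -11, -41, -38, -46, 21, -21] -> [24, -8, -38, -35, -43, 24, -18] -> [-35, -43] -> 2
  [-39, -34, -3, 11, -16, -6, 39, -2] -> [-36, -31, 0, 14, -13, -3, 42, 1] -> [-31, -13, -3, 1] -> 4
  [27, -32, -20, -36, 11, -12] -> [30, -29, -17, -33, 14, -9] -> [-29, -17, -33, -9] -> 4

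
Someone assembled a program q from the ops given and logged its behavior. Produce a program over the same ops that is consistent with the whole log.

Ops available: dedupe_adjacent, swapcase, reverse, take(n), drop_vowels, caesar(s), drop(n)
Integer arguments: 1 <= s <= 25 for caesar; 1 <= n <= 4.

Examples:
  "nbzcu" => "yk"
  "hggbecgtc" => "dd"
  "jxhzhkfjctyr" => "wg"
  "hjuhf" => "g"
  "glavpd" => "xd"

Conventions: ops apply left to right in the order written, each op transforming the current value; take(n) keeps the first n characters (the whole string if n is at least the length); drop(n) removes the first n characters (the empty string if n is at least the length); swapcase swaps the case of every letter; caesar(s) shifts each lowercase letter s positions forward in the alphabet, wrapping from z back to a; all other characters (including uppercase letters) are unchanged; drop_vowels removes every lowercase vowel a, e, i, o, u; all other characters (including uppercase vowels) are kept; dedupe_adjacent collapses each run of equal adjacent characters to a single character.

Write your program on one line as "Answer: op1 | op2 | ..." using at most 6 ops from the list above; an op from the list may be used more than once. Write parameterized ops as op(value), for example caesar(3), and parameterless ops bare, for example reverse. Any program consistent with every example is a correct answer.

caesar(23) | drop_vowels | take(4) | reverse | drop(2)

Check, running the answer program on each example:
  "nbzcu" -> "kywzr" -> "kywzr" -> "kywz" -> "zwyk" -> "yk"
  "hggbecgtc" -> "eddybzdqz" -> "ddybzdqz" -> "ddyb" -> "bydd" -> "dd"
  "jxhzhkfjctyr" -> "guewehcgzqvo" -> "gwhcgzqv" -> "gwhc" -> "chwg" -> "wg"
  "hjuhf" -> "egrec" -> "grc" -> "grc" -> "crg" -> "g"
  "glavpd" -> "dixsma" -> "dxsm" -> "dxsm" -> "msxd" -> "xd"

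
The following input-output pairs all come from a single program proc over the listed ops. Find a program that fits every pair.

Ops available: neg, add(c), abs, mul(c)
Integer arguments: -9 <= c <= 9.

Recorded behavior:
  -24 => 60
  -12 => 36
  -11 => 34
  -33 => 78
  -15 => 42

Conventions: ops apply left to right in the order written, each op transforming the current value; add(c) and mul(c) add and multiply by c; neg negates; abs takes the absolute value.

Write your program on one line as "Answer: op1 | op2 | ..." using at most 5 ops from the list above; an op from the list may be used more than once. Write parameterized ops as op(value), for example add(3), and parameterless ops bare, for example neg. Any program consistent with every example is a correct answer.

add(-3) | add(-3) | neg | mul(2)

Check, running the answer program on each example:
  -24 -> -27 -> -30 -> 30 -> 60
  -12 -> -15 -> -18 -> 18 -> 36
  -11 -> -14 -> -17 -> 17 -> 34
  -33 -> -36 -> -39 -> 39 -> 78
  -15 -> -18 -> -21 -> 21 -> 42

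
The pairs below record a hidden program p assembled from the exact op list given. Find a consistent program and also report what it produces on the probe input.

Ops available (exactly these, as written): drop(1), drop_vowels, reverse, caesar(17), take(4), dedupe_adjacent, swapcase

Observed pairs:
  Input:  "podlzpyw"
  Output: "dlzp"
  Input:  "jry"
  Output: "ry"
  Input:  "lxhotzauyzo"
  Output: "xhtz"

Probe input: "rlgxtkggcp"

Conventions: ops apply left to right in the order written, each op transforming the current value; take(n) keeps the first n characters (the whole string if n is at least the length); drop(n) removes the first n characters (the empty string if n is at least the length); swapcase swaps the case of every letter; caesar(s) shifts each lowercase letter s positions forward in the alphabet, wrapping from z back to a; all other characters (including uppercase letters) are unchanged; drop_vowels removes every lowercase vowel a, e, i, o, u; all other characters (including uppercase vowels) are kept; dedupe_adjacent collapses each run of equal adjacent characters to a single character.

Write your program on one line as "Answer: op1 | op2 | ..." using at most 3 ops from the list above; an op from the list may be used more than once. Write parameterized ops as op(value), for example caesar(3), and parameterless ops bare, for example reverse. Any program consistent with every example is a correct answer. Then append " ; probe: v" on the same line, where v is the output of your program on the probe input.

drop_vowels | drop(1) | take(4) ; probe: "lgxt"

Check, running the answer program on each example:
  "podlzpyw" -> "pdlzpyw" -> "dlzpyw" -> "dlzp"
  "jry" -> "jry" -> "ry" -> "ry"
  "lxhotzauyzo" -> "lxhtzyz" -> "xhtzyz" -> "xhtz"
  probe: "rlgxtkggcp" -> "rlgxtkggcp" -> "lgxtkggcp" -> "lgxt"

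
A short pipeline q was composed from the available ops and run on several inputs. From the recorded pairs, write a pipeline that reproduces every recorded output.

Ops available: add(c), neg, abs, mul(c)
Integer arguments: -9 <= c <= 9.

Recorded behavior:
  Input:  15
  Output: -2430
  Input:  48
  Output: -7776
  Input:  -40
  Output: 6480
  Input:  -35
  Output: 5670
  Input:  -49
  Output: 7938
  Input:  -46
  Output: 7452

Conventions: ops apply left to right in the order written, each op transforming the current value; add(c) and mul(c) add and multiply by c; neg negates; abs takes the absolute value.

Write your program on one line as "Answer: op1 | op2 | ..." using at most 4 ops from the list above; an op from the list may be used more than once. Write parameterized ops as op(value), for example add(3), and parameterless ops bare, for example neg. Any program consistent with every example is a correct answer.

mul(-2) | neg | mul(-9) | mul(9)

Check, running the answer program on each example:
  15 -> -30 -> 30 -> -270 -> -2430
  48 -> -96 -> 96 -> -864 -> -7776
  -40 -> 80 -> -80 -> 720 -> 6480
  -35 -> 70 -> -70 -> 630 -> 5670
  -49 -> 98 -> -98 -> 882 -> 7938
  -46 -> 92 -> -92 -> 828 -> 7452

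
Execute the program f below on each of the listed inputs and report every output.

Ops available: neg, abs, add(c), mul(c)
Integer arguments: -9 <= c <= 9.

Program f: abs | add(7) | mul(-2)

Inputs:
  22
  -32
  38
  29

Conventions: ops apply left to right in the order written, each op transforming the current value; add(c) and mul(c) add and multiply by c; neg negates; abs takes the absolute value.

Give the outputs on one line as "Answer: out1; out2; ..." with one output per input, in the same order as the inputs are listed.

Execution, op by op:
  22 -> 22 -> 29 -> -58
  -32 -> 32 -> 39 -> -78
  38 -> 38 -> 45 -> -90
  29 -> 29 -> 36 -> -72

-58; -78; -90; -72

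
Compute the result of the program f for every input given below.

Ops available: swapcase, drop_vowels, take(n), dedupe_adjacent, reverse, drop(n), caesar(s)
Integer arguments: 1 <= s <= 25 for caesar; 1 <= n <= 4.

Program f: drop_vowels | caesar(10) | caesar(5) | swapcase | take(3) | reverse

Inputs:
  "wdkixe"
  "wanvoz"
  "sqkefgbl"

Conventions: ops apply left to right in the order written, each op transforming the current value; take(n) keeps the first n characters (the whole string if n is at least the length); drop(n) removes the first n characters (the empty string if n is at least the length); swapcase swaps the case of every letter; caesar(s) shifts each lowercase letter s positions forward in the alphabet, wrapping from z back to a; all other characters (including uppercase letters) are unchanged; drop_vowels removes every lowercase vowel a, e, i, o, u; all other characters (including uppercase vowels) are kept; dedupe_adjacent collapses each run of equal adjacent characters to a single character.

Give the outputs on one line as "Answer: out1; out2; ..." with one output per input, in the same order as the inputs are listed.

Execution, op by op:
  "wdkixe" -> "wdkx" -> "gnuh" -> "lszm" -> "LSZM" -> "LSZ" -> "ZSL"
  "wanvoz" -> "wnvz" -> "gxfj" -> "lcko" -> "LCKO" -> "LCK" -> "KCL"
  "sqkefgbl" -> "sqkfgbl" -> "caupqlv" -> "hfzuvqa" -> "HFZUVQA" -> "HFZ" -> "ZFH"

"ZSL"; "KCL"; "ZFH"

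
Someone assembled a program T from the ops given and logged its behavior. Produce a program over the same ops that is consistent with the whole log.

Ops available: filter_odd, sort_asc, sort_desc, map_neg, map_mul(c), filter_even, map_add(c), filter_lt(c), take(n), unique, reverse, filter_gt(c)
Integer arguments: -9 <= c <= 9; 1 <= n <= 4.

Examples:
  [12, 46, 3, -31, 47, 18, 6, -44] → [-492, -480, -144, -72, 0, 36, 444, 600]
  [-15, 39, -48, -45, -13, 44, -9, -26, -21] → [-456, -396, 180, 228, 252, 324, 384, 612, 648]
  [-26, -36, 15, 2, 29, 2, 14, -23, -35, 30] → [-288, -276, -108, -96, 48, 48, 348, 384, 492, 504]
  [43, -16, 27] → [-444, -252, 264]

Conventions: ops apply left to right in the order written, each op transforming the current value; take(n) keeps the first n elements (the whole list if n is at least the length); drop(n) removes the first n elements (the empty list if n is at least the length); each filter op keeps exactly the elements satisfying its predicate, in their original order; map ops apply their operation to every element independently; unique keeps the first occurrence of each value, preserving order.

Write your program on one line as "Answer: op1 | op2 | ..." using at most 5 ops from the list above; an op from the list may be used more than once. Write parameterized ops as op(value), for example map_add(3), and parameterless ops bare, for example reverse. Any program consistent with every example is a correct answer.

map_neg | map_add(6) | map_mul(4) | map_mul(3) | sort_asc

Check, running the answer program on each example:
  [12, 46, 3, -31, 47, 18, 6, -44] -> [-12, -46, -3, 31, -47, -18, -6, 44] -> [-6, -40, 3, 37, -41, -12, 0, 50] -> [-24, -160, 12, 148, -164, -48, 0, 200] -> [-72, -480, 36, 444, -492, -144, 0, 600] -> [-492, -480, -144, -72, 0, 36, 444, 600]
  [-15, 39, -48, -45, -13, 44, -9, -26, -21] -> [15, -39, 48, 45, 13, -44, 9, 26, 21] -> [21, -33, 54, 51, 19, -38, 15, 32, 27] -> [84, -132, 216, 204, 76, -152, 60, 128, 108] -> [252, -396, 648, 612, 228, -456, 180, 384, 324] -> [-456, -396, 180, 228, 252, 324, 384, 612, 648]
  [-26, -36, 15, 2, 29, 2, 14, -23, -35, 30] -> [26, 36, -15, -2, -29, -2, -14, 23, 35, -30] -> [32, 42, -9, 4, -23, 4, -8, 29, 41, -24] -> [128, 168, -36, 16, -92, 16, -32, 116, 164, -96] -> [384, 504, -108, 48, -276, 48, -96, 348, 492, -288] -> [-288, -276, -108, -96, 48, 48, 348, 384, 492, 504]
  [43, -16, 27] -> [-43, 16, -27] -> [-37, 22, -21] -> [-148, 88, -84] -> [-444, 264, -252] -> [-444, -252, 264]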